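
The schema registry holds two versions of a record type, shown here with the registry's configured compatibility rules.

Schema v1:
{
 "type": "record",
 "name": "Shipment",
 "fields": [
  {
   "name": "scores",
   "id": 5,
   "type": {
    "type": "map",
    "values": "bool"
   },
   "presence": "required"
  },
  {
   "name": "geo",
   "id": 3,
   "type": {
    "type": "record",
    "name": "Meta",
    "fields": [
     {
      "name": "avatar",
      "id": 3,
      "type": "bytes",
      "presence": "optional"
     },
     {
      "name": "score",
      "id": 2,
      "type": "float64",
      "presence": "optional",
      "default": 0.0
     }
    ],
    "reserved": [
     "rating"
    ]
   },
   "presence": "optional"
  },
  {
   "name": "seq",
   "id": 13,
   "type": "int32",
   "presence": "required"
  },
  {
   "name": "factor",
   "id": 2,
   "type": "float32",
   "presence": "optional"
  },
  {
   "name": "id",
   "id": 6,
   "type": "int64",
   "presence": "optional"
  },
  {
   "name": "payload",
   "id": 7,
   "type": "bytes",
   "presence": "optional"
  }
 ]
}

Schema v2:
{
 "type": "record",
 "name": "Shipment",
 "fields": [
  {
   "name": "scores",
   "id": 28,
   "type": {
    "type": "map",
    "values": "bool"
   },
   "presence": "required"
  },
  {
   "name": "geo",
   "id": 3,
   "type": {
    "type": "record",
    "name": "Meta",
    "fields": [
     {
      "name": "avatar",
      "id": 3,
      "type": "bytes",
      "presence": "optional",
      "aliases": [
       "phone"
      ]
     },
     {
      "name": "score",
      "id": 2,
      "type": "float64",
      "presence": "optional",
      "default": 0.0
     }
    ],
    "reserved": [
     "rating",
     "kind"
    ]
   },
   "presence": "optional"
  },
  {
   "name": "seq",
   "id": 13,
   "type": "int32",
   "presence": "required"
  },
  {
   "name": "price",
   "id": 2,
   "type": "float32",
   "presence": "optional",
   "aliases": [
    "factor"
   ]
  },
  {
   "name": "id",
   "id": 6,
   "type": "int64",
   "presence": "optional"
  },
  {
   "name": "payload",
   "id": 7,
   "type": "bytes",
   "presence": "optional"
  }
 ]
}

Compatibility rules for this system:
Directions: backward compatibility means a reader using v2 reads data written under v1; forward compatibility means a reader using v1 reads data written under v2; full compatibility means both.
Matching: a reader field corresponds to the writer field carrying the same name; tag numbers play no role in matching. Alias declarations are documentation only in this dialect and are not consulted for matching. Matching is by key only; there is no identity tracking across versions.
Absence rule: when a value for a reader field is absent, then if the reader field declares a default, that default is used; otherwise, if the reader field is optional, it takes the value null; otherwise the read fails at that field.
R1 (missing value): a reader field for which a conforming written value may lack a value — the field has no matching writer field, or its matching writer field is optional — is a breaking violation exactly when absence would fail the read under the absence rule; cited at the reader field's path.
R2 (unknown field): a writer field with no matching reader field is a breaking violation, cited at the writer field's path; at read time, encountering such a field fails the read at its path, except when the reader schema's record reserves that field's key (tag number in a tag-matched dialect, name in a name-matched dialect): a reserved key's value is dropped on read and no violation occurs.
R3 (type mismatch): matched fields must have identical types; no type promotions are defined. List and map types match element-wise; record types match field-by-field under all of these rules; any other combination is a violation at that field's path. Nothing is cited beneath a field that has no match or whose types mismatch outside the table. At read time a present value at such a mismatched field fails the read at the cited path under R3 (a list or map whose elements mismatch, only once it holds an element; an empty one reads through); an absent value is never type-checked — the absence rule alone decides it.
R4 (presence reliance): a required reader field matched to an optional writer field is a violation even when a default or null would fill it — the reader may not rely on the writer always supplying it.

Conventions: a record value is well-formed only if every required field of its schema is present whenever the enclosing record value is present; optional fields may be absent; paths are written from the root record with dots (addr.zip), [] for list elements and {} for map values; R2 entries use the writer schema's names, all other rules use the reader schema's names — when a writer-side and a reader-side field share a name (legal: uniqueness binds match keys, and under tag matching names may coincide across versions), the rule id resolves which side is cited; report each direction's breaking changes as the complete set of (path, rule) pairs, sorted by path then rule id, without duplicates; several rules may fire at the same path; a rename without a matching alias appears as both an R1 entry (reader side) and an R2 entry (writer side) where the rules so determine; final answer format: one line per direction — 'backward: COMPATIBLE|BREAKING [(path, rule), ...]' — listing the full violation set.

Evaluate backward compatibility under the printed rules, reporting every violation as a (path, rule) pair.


backward: BREAKING [(factor, R2)]

in Shipment below, arrows point writer -> reader
checking backward for Shipment: reader v2 against writer v1:
  scores: map<string, bool> -> map<string, bool>, writer required; from scores
  geo: Meta -> Meta, writer optional; from geo
  seq: int32 -> int32, writer required; from seq
  price: no writer match
  id: int64 -> int64, writer optional; from id
  payload: bytes -> bytes, writer optional; from payload
  leftover writer field: factor
  geo.avatar: bytes -> bytes, writer optional; from geo.avatar
  geo.score: float64 -> float64, writer optional; from geo.score
  breaking: (factor, R2)
  => 1 violation(s): backward is BREAKING for Shipment
the rest of the Shipment diff is inert for this question:
  field scores in record Shipment: tag 5 changed to 28 -> triggers nothing under Shipment's printed rules — same verdict


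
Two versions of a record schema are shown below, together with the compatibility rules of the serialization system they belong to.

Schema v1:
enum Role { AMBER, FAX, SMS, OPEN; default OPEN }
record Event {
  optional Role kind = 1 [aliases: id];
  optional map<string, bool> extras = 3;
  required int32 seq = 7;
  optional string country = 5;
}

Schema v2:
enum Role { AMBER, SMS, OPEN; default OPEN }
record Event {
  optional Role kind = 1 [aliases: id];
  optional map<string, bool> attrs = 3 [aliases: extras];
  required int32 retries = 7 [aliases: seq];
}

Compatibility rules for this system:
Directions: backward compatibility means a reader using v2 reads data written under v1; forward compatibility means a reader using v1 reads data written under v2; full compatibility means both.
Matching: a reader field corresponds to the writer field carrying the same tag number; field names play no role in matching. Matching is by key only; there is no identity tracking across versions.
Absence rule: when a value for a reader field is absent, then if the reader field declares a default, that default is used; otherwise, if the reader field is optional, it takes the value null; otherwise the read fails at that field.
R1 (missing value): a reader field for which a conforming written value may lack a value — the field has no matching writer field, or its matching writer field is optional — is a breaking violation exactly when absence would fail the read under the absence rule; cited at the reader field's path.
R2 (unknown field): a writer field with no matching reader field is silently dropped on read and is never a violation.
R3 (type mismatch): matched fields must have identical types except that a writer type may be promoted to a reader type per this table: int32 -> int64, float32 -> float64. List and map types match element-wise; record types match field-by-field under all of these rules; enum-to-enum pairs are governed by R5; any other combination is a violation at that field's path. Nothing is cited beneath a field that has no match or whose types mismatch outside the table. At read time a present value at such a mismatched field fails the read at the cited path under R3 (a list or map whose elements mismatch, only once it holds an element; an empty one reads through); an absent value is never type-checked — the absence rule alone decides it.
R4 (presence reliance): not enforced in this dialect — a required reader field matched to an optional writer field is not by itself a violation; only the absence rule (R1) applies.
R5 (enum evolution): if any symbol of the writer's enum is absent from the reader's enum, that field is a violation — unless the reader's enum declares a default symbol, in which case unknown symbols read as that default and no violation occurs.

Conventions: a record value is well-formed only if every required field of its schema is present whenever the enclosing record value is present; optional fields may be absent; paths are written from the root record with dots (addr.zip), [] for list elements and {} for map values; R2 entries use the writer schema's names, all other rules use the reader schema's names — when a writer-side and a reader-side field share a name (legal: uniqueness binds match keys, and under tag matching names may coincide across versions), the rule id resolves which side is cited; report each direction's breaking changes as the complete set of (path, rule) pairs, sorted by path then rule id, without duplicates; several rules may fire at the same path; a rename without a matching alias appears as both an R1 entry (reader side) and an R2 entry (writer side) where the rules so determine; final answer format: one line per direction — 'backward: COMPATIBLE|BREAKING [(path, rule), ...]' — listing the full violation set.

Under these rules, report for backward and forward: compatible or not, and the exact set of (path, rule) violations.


backward: COMPATIBLE []; forward: COMPATIBLE []

in Event below, arrows point writer -> reader
backward for Event (reader v2, writer v1):
  writer optional, Role -> Role: reader kind maps from writer kind
  writer optional, map<string, bool> -> map<string, bool>: reader attrs maps from writer extras
  writer required, int32 -> int32: reader retries maps from writer seq
  writer field country has no reader counterpart
  => backward: COMPATIBLE
forward for Event (reader v1, writer v2):
  writer optional, Role -> Role: reader kind maps from writer kind
  writer optional, map<string, bool> -> map<string, bool>: reader extras maps from writer attrs
  writer required, int32 -> int32: reader seq maps from writer retries
  no writer field matches reader country
  => forward: COMPATIBLE


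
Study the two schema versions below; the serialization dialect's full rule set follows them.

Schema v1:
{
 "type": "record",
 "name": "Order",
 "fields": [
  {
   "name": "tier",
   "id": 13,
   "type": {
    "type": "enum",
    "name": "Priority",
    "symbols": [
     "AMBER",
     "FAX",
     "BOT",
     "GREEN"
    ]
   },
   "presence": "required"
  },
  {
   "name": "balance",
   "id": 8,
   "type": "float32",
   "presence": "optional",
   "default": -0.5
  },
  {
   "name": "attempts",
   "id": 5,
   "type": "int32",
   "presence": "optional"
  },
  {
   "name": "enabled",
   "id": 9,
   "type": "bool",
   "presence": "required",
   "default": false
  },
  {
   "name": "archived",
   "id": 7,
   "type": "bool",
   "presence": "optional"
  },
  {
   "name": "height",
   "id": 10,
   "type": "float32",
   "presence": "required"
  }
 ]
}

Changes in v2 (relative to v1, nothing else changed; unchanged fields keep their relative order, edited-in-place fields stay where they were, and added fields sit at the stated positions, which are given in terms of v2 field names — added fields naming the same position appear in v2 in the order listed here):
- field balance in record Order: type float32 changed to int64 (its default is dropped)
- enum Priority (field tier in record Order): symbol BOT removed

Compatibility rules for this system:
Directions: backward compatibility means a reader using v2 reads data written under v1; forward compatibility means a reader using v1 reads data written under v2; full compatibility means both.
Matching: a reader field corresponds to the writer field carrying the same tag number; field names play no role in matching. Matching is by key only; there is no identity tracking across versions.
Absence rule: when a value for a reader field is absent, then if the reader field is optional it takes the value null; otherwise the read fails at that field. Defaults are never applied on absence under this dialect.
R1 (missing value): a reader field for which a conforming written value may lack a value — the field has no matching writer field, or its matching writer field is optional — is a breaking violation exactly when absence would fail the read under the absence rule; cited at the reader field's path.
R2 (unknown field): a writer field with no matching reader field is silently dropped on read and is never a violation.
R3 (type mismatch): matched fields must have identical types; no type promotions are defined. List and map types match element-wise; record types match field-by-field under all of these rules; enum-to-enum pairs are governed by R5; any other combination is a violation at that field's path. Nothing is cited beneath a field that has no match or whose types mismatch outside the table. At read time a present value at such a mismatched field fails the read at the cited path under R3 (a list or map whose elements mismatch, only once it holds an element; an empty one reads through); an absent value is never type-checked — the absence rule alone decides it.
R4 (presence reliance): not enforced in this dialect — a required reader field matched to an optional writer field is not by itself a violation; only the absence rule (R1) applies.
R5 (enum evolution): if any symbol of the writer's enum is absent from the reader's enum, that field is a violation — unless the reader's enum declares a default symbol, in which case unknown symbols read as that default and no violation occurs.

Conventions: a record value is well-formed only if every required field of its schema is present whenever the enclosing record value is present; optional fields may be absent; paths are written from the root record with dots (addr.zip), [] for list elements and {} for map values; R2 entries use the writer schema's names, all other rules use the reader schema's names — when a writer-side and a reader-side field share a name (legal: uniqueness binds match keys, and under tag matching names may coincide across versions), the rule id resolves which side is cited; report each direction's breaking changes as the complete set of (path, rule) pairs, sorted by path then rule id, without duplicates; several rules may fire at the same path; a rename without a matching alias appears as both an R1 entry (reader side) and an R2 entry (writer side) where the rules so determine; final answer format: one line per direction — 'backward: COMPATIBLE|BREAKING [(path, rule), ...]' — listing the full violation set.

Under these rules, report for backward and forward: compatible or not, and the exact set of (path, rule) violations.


the writer's type comes first in each Order pair
backward pass over Order, reader schema v2, writer schema v1:
  writer required, Priority -> Priority: reader tier maps from writer tier
  writer optional, float32 -> int64: reader balance maps from writer balance
  writer optional, int32 -> int32: reader attempts maps from writer attempts
  writer required, bool -> bool: reader enabled maps from writer enabled
  writer optional, bool -> bool: reader archived maps from writer archived
  writer required, float32 -> float32: reader height maps from writer height
  rule R3 violated at balance
  rule R5 violated at tier
  => backward: BREAKING (2)
forward pass over Order, reader schema v1, writer schema v2:
  writer required, Priority -> Priority: reader tier maps from writer tier
  writer optional, int64 -> float32: reader balance maps from writer balance
  writer optional, int32 -> int32: reader attempts maps from writer attempts
  writer required, bool -> bool: reader enabled maps from writer enabled
  writer optional, bool -> bool: reader archived maps from writer archived
  writer required, float32 -> float32: reader height maps from writer height
  rule R3 violated at balance
  => forward: BREAKING (1)

backward: BREAKING [(balance, R3), (tier, R5)]; forward: BREAKING [(balance, R3)]


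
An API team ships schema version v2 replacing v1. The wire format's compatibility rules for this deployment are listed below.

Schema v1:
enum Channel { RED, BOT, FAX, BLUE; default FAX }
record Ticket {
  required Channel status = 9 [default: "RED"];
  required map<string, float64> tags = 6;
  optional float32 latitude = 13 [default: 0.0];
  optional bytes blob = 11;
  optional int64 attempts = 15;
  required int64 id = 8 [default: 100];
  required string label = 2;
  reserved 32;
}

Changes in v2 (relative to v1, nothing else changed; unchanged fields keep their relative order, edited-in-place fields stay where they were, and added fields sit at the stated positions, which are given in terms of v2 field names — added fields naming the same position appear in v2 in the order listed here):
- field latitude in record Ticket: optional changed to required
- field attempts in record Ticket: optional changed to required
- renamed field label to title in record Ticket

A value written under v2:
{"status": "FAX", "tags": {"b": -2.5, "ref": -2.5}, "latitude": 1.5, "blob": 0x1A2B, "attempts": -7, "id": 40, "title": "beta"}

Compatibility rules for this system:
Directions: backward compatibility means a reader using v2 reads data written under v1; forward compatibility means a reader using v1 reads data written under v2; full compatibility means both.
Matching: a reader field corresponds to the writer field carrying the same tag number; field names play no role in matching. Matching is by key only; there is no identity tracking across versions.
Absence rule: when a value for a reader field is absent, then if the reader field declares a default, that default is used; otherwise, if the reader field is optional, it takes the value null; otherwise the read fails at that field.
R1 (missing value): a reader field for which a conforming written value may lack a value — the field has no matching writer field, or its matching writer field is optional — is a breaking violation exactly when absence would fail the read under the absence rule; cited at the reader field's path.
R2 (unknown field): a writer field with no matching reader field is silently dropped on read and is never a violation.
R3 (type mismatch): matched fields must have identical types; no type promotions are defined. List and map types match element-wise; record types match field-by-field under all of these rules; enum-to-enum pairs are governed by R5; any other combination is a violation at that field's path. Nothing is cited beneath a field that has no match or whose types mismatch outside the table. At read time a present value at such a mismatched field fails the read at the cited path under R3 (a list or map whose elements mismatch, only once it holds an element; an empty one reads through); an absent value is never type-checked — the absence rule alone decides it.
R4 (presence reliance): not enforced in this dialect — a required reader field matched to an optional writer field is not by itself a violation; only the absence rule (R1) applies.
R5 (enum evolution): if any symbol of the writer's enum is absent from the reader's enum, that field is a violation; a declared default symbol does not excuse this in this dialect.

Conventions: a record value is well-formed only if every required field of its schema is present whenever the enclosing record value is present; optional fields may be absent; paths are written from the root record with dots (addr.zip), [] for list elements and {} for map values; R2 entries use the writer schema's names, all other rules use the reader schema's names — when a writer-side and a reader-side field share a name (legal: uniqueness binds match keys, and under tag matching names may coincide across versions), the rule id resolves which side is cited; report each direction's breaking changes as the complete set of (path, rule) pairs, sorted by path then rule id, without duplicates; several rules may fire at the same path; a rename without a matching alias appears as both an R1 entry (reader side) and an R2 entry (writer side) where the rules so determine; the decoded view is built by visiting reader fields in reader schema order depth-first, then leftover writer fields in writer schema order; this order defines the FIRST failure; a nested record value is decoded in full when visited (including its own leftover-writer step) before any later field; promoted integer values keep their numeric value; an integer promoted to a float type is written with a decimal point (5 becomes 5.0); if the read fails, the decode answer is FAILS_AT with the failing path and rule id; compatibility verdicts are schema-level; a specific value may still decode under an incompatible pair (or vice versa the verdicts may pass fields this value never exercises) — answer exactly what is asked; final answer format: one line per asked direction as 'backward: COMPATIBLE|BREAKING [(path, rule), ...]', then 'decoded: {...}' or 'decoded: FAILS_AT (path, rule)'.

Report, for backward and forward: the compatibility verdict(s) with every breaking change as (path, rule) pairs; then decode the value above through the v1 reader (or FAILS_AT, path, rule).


backward: BREAKING [(attempts, R1)]; forward: COMPATIBLE []; decoded: {"status": "FAX", "tags": {"b": -2.5, "ref": -2.5}, "latitude": 1.5, "blob": 0x1A2B, "attempts": -7, "id": 40, "label": "beta"}

each type pair in Ticket: writer, then reader
backward pass over Ticket, reader schema v2, writer schema v1:
  status: paired with writer status (Channel -> Channel; writer required)
  tags: paired with writer tags (map<string, float64> -> map<string, float64>; writer required)
  latitude: paired with writer latitude (float32 -> float32; writer optional)
  blob: paired with writer blob (bytes -> bytes; writer optional)
  attempts: paired with writer attempts (int64 -> int64; writer optional)
  id: paired with writer id (int64 -> int64; writer required)
  title: paired with writer label (string -> string; writer required)
  violation R1 at attempts
  => backward: BREAKING (1)
forward pass over Ticket, reader schema v1, writer schema v2:
  status: paired with writer status (Channel -> Channel; writer required)
  tags: paired with writer tags (map<string, float64> -> map<string, float64>; writer required)
  latitude: paired with writer latitude (float32 -> float32; writer required)
  blob: paired with writer blob (bytes -> bytes; writer optional)
  attempts: paired with writer attempts (int64 -> int64; writer required)
  id: paired with writer id (int64 -> int64; writer required)
  label: paired with writer title (string -> string; writer required)
  nothing fires on Ticket: forward is COMPATIBLE
decode walk for Ticket under reader schema v1:
  status := "FAX"
  tags := {"b": -2.5, "ref": -2.5}
  latitude := 1.5
  blob := 0x1A2B
  attempts := -7
  id := 40
  label := "beta" (from writer title)
  => decoded: {"status": "FAX", "tags": {"b": -2.5, "ref": -2.5}, "latitude": 1.5, "blob": 0x1A2B, "attempts": -7, "id": 40, "label": "beta"}


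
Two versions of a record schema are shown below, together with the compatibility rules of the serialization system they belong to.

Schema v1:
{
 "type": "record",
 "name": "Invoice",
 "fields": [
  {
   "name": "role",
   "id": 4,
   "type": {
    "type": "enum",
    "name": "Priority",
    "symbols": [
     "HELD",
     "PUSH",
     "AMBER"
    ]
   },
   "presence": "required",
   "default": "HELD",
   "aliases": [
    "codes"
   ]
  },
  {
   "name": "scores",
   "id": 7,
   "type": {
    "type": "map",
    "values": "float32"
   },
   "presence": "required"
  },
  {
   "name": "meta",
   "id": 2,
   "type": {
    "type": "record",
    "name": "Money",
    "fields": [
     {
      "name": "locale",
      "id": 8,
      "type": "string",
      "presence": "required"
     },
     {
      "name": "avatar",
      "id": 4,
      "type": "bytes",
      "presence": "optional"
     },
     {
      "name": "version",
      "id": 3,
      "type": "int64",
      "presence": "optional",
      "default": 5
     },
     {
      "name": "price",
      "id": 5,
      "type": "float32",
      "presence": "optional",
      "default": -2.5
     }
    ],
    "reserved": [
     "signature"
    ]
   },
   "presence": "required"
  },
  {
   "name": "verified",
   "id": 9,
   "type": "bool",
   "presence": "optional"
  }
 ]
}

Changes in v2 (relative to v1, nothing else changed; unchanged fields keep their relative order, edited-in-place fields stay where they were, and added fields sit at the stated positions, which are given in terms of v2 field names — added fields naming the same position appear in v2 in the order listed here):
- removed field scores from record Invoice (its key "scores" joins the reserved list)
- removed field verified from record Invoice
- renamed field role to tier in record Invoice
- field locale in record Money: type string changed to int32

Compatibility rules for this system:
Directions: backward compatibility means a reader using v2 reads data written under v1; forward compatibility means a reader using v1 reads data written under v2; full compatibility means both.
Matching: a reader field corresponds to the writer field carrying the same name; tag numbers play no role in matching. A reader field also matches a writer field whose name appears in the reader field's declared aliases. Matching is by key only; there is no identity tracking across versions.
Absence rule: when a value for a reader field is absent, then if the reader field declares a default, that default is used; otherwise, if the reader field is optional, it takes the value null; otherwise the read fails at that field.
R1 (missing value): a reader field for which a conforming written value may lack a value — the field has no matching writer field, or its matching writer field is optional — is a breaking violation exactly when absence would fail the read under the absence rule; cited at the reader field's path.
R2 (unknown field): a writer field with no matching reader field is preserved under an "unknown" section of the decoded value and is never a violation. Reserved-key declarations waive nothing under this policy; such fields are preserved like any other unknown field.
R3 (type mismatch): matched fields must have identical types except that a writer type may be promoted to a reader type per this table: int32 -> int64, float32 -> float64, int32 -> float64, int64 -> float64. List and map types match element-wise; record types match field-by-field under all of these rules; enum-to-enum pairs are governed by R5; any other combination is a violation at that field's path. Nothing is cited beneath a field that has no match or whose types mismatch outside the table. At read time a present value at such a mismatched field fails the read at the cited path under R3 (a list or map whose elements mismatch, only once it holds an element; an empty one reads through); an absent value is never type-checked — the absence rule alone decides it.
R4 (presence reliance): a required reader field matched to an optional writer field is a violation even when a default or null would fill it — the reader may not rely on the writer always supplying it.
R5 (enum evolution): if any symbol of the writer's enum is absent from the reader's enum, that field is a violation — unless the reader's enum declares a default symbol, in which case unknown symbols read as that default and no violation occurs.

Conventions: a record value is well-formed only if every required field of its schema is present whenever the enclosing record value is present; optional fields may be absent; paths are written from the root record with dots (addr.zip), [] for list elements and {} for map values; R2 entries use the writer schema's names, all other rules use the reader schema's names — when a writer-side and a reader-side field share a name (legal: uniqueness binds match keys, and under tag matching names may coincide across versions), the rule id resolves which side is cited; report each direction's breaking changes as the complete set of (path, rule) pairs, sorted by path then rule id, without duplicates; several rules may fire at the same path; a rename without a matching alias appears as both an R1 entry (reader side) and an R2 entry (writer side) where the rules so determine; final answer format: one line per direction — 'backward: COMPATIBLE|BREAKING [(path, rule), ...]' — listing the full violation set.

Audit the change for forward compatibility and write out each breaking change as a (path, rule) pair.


forward: BREAKING [(meta.locale, R3), (scores, R1)]

arrows below run writer -> reader for Invoice
forward pass over Invoice, reader schema v1, writer schema v2:
  no writer field matches reader role
  no writer field matches reader scores
  Money -> Money, writer required: meta aligns to meta
  no writer field matches reader verified
  writer tier: unknown to reader
  int32 -> string, writer required: meta.locale aligns to meta.locale
  bytes -> bytes, writer optional: meta.avatar aligns to meta.avatar
  int64 -> int64, writer optional: meta.version aligns to meta.version
  float32 -> float32, writer optional: meta.price aligns to meta.price
  R3 fires at meta.locale
  R1 fires at scores
  => forward: BREAKING (2)
checking off the Invoice differences that do not matter here:
  removed field verified from record Invoice -> no rule fires on it in Invoice's dialect; the asked verdict holds
  renamed field role to tier in record Invoice -> no rule fires on it in Invoice's dialect; the asked verdict holds


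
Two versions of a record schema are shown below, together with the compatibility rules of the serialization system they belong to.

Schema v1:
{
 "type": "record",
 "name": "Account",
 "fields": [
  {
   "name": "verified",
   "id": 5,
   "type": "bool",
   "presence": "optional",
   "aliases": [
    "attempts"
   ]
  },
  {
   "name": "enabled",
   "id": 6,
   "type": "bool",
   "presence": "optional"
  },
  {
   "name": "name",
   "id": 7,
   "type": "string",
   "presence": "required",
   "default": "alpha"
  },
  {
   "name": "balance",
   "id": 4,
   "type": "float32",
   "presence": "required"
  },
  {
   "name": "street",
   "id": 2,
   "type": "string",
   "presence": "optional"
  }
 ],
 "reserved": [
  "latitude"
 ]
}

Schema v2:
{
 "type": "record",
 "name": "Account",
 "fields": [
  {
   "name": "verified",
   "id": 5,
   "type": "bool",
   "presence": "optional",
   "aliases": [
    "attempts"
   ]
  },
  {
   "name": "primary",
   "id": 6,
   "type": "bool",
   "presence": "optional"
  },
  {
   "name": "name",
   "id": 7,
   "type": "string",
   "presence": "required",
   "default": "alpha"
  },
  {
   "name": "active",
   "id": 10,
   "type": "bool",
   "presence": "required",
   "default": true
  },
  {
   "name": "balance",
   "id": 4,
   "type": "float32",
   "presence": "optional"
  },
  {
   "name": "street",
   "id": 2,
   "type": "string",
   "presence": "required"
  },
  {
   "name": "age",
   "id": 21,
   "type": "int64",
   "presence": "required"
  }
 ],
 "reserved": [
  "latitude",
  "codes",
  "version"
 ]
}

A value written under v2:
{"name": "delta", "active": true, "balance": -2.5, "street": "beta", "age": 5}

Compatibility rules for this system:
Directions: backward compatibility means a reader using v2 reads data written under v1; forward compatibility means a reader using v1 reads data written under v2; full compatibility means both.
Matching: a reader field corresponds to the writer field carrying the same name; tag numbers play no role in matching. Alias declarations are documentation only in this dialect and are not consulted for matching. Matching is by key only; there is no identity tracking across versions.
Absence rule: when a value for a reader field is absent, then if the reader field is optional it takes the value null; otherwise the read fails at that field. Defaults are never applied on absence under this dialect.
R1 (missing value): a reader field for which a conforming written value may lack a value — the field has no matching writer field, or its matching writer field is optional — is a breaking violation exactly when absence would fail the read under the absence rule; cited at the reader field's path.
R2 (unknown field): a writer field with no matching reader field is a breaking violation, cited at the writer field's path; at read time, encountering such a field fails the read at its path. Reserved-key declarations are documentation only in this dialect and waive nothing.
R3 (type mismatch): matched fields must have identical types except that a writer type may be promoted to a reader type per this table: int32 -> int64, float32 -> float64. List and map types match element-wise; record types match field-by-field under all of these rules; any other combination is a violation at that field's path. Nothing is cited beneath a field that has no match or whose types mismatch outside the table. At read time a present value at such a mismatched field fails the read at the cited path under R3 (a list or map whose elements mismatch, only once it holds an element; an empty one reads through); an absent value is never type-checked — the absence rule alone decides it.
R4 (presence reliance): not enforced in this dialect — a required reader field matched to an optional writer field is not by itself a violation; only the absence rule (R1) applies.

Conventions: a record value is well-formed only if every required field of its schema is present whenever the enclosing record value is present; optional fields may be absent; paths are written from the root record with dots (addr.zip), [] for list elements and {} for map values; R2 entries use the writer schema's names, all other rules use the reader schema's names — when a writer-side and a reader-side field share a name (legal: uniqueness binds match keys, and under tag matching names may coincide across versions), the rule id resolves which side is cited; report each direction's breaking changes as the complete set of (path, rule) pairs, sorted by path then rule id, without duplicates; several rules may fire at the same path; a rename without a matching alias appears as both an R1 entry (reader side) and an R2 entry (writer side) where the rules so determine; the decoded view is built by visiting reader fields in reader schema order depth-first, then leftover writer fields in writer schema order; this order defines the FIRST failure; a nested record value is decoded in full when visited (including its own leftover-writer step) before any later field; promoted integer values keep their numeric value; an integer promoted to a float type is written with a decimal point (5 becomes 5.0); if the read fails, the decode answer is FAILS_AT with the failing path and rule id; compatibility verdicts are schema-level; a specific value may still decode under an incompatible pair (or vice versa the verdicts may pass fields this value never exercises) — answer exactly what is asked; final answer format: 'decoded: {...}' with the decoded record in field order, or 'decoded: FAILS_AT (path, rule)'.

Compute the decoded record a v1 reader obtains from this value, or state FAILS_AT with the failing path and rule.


the writer's type comes first in each Account pair
decode walk for Account under reader schema v1:
  verified := null (absent, optional -> null)
  enabled := null (absent, optional -> null)
  name := "delta"
  balance := -2.5
  street := "beta"
  read fails at active under R2 (unknown field)
  => FAILS_AT (active, R2)
diffs on Account not affecting the asked answer:
  renamed field enabled to primary in record Account -> affects the rule determinations only; this particular Account value decodes identically
  field balance in record Account: required changed to optional -> affects the rule determinations only; this particular Account value decodes identically
  added field age to record Account: required int64, tag 21 (in v2 it sits last) -> affects the rule determinations only; this particular Account value decodes identically
  field street in record Account: optional changed to required -> affects the rule determinations only; this particular Account value decodes identically

decoded: FAILS_AT (active, R2)


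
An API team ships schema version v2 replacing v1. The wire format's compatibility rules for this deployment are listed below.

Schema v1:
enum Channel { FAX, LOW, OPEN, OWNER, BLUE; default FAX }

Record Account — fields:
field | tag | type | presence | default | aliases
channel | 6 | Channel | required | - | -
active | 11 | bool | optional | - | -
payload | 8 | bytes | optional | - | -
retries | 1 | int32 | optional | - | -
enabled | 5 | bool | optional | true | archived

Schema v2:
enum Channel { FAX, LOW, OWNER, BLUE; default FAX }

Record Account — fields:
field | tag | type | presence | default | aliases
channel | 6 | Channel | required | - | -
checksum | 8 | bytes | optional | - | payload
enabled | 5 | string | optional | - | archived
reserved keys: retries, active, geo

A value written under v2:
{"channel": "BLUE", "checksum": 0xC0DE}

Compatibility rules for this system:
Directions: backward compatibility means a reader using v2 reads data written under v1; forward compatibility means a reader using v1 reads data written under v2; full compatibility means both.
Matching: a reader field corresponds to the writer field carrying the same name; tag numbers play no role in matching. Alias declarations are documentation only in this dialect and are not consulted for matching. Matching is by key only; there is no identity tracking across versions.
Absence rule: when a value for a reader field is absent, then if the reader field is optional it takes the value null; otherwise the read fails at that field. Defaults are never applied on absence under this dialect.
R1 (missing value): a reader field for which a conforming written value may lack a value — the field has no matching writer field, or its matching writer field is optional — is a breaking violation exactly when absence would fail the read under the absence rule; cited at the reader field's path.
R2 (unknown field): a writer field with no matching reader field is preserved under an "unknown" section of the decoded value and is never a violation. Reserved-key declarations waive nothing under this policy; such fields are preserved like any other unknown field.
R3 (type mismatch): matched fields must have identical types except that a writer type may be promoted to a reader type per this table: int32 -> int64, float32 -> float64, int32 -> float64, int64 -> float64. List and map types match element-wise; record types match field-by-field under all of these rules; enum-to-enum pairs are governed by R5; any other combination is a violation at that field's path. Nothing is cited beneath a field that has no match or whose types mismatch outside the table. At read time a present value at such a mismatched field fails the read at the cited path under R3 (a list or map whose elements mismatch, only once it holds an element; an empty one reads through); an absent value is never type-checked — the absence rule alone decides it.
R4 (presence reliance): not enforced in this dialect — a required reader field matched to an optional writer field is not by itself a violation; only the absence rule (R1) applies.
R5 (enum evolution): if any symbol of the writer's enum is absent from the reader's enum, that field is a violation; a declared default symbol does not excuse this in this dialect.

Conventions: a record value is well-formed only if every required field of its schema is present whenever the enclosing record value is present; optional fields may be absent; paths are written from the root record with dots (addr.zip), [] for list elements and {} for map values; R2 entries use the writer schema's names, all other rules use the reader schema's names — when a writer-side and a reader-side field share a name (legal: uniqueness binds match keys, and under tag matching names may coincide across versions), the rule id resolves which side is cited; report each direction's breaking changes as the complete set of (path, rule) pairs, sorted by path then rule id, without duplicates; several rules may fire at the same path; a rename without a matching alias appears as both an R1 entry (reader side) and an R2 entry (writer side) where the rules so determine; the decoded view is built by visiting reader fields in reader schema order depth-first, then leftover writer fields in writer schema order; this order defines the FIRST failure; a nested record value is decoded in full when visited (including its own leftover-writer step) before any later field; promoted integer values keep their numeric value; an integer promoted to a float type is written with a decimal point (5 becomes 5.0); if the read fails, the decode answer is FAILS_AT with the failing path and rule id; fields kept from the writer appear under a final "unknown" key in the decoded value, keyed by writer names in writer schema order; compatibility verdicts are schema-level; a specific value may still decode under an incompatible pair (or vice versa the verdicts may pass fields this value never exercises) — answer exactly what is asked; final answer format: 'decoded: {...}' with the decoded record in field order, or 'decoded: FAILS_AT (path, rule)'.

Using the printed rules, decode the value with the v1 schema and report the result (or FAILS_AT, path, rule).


each type pair in Account: writer, then reader
decode (reader v1):
  channel := "BLUE"
  active := null (absent, optional -> null)
  payload := null (absent, optional -> null)
  retries := null (absent, optional -> null)
  enabled := null (absent, optional -> null)
  writer checksum: kept under "unknown"
  => decoded: {"channel": "BLUE", "active": null, "payload": null, "retries": null, "enabled": null, "unknown": {"checksum": 0xC0DE}}
checking off the Account differences that do not matter here:
  enum Channel (field channel in record Account): symbol OPEN removed -> changes Account's schema-level verdicts only — the decode of this value is the same
  removed field retries from record Account (its key "retries" joins the reserved list) -> triggers nothing under the printed rules; the Account answer is the same either way
  field enabled in record Account: type bool changed to string (its default is dropped) -> changes Account's schema-level verdicts only — the decode of this value is the same
  removed field active from record Account (its key "active" joins the reserved list) -> triggers nothing under the printed rules; the Account answer is the same either way

decoded: {"channel": "BLUE", "active": null, "payload": null, "retries": null, "enabled": null, "unknown": {"checksum": 0xC0DE}}
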